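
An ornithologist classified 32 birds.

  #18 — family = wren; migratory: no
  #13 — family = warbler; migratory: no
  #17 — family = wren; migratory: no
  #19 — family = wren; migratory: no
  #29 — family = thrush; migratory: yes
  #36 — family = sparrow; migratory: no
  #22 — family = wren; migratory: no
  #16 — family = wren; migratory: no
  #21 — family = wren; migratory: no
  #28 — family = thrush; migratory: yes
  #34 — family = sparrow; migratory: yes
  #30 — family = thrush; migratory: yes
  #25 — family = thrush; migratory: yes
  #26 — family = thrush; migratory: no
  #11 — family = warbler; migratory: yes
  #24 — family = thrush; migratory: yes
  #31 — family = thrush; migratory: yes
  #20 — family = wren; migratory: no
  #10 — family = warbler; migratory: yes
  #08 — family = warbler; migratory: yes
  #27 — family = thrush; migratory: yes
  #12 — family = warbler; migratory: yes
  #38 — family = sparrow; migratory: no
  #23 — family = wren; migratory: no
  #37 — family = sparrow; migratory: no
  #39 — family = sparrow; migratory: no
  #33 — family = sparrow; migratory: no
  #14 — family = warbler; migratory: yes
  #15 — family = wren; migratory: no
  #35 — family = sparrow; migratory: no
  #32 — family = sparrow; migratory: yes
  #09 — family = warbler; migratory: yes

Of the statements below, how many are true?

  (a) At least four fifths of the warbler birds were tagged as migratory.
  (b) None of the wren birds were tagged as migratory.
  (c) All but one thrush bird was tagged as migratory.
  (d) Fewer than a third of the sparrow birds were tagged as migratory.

(a) warbler: |A| = 7, |A ∩ B| = 6; needs |A ∩ B| / |A| ≥ 4/5 — true.
(b) wren: |A| = 9, |A ∩ B| = 0; needs A ∩ B = ∅ (|A ∩ B| = 0) — true.
(c) thrush: |A| = 8, |A ∩ B| = 7; needs |A ∖ B| = 1 — true.
(d) sparrow: |A| = 8, |A ∩ B| = 2; needs |A ∩ B| / |A| < 1/3 — true.

4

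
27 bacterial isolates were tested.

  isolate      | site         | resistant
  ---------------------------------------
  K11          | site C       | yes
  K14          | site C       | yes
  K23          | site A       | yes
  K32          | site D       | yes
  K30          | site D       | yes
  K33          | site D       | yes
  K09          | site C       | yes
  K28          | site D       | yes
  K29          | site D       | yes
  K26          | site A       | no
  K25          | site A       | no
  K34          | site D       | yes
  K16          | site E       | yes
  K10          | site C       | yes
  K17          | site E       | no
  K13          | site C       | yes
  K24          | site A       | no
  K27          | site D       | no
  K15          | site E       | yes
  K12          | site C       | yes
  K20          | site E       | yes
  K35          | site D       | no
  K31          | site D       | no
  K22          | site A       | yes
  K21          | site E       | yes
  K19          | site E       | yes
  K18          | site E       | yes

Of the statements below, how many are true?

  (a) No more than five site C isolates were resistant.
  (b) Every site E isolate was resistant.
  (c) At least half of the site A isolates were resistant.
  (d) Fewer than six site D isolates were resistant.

0

(a) site C: |A| = 6, |A ∩ B| = 6; needs |A ∩ B| ≤ 5 — false.
(b) site E: |A| = 7, |A ∩ B| = 6; needs A ⊆ B, i.e. every element of A is in B (|A ∖ B| = 0) — false.
(c) site A: |A| = 5, |A ∩ B| = 2; needs |A ∩ B| ≥ |A ∖ B| — false.
(d) site D: |A| = 9, |A ∩ B| = 6; needs |A ∩ B| < 6 — false.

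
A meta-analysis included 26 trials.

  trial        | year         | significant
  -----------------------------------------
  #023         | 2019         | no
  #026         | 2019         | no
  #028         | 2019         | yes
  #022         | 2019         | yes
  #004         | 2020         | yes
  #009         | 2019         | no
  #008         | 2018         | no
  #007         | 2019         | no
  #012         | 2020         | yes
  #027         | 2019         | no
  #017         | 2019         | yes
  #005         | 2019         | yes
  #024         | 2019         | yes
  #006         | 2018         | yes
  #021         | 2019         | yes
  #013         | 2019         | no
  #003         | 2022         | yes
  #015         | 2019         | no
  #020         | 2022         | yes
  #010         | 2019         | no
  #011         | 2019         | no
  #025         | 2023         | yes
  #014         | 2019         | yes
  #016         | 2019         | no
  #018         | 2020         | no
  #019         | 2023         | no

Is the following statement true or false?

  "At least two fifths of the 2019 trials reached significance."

The determiner here denotes the relation: |A ∩ B| / |A| ≥ 2/5.
|A| = 17, |A ∩ B| = 7, |A ∖ B| = 10.
|A ∩ B|/|A| = 7/17, so the statement is true.

True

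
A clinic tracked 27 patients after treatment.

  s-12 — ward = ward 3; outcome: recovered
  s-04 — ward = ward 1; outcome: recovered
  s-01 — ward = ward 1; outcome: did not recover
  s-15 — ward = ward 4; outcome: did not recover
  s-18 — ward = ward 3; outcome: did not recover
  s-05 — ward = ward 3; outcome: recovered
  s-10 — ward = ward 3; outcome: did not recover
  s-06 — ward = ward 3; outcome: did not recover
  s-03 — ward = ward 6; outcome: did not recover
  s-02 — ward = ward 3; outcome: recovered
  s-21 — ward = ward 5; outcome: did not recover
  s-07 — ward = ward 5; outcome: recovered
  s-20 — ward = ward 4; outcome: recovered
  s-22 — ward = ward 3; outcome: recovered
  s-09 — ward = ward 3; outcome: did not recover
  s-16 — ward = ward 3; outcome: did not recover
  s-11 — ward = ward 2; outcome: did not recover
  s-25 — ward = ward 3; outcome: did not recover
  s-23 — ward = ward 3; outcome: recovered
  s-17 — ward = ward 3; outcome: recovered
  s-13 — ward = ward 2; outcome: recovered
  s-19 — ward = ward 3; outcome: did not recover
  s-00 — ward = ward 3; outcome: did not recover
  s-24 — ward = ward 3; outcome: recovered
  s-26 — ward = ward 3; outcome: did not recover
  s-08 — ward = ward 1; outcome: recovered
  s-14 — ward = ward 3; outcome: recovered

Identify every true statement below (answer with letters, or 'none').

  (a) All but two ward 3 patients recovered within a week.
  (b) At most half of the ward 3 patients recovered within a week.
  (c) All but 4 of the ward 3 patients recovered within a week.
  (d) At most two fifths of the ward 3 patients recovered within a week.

(b)

|A| = 17, |A ∩ B| = 8, |A ∖ B| = 9.
(a) |A ∖ B| = 2: fails.
(b) |A ∩ B| ≤ |A ∖ B|: holds.
(c) |A ∖ B| = 4: fails.
(d) |A ∩ B| / |A| ≤ 2/5: fails.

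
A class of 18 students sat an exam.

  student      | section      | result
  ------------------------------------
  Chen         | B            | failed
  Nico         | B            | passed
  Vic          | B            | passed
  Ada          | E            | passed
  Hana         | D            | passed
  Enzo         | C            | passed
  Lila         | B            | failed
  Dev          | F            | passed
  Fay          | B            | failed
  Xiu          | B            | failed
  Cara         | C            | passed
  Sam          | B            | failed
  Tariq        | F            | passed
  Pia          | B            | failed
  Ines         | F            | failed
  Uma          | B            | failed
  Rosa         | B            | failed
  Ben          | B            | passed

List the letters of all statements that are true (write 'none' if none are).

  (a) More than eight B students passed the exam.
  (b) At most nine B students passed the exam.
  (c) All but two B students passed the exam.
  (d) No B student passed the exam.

|A| = 11, |A ∩ B| = 3, |A ∖ B| = 8.
(a) |A ∩ B| > 8: fails.
(b) |A ∩ B| ≤ 9: holds.
(c) |A ∖ B| = 2: fails.
(d) A ∩ B = ∅ (|A ∩ B| = 0): fails.

(b)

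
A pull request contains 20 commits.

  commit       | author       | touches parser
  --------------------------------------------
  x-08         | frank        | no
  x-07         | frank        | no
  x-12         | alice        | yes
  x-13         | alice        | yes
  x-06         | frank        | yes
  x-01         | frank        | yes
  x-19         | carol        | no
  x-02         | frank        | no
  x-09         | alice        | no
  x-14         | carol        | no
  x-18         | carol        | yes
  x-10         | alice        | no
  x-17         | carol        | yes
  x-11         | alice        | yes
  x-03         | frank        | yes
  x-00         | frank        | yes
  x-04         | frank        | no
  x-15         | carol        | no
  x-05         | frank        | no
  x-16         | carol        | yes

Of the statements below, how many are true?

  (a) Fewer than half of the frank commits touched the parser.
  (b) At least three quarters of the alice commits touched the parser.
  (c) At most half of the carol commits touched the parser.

(a) frank: |A| = 9, |A ∩ B| = 4; needs |A ∩ B| < |A ∖ B| — true.
(b) alice: |A| = 5, |A ∩ B| = 3; needs |A ∩ B| / |A| ≥ 3/4 — false.
(c) carol: |A| = 6, |A ∩ B| = 3; needs |A ∩ B| ≤ |A ∖ B| — true.

2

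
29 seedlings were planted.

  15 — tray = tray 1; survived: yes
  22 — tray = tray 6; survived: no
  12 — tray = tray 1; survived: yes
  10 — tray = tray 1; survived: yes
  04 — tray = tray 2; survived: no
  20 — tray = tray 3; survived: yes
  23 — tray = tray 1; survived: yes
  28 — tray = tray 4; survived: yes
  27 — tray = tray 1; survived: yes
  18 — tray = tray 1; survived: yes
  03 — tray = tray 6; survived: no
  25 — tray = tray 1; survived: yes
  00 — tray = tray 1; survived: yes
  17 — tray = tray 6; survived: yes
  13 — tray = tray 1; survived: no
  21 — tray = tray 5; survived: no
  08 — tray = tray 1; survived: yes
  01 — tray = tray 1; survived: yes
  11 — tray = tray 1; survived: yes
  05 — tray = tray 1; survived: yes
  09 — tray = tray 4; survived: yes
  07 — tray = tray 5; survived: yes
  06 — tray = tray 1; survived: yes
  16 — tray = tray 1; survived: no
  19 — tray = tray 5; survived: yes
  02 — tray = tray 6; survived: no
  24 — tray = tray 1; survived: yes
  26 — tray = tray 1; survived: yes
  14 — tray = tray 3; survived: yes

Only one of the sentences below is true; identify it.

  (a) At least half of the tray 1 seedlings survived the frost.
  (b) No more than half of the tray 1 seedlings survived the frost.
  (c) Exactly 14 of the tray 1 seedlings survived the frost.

(a)

|A| = 17, |A ∩ B| = 15, |A ∖ B| = 2.
(a) requires |A ∩ B| ≥ |A ∖ B|: true.
(b) requires |A ∩ B| ≤ |A ∖ B|: false.
(c) requires |A ∩ B| = 14: false.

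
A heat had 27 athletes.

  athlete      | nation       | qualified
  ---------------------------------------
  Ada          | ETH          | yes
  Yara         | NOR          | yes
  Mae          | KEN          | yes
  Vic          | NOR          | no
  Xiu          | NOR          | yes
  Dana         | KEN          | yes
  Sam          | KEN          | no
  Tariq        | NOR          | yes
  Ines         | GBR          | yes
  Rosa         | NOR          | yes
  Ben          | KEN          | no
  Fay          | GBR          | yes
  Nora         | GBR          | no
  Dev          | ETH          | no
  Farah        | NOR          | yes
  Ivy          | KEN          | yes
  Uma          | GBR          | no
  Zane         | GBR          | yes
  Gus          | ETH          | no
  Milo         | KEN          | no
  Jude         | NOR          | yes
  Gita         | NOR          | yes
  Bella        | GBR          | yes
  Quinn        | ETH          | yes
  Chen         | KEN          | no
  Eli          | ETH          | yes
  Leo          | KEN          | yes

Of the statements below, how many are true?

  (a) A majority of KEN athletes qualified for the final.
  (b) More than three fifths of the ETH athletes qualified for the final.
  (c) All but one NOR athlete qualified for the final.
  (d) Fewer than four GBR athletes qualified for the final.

1

(a) KEN: |A| = 8, |A ∩ B| = 4; needs |A ∩ B| > |A ∖ B| — false.
(b) ETH: |A| = 5, |A ∩ B| = 3; needs |A ∩ B| / |A| > 3/5 — false.
(c) NOR: |A| = 8, |A ∩ B| = 7; needs |A ∖ B| = 1 — true.
(d) GBR: |A| = 6, |A ∩ B| = 4; needs |A ∩ B| < 4 — false.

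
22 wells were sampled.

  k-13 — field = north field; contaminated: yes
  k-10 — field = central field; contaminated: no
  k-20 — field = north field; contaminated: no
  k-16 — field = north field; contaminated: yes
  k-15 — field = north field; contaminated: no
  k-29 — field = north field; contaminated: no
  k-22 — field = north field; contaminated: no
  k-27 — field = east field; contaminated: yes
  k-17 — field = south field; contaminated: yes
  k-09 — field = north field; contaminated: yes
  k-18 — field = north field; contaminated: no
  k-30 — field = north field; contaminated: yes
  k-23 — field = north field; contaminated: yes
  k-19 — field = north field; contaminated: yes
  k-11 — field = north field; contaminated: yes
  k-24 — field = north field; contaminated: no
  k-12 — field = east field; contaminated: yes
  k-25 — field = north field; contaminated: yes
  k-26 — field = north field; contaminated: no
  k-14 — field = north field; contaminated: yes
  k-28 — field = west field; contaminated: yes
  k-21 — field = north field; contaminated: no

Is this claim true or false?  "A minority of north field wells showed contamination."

False

The determiner here denotes the relation: |A ∩ B| < |A ∖ B|.
|A| = 17, |A ∩ B| = 9, |A ∖ B| = 8.
9 > 8, so the statement is false.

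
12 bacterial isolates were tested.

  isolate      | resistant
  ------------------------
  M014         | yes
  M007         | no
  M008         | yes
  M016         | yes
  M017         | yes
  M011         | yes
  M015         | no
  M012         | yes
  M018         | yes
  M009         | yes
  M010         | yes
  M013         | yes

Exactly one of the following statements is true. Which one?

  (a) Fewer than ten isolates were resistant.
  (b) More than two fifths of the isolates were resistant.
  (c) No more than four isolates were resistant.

(b)

|A| = 12, |A ∩ B| = 10, |A ∖ B| = 2.
(a) requires |A ∩ B| < 10: false.
(b) requires |A ∩ B| / |A| > 2/5: true.
(c) requires |A ∩ B| ≤ 4: false.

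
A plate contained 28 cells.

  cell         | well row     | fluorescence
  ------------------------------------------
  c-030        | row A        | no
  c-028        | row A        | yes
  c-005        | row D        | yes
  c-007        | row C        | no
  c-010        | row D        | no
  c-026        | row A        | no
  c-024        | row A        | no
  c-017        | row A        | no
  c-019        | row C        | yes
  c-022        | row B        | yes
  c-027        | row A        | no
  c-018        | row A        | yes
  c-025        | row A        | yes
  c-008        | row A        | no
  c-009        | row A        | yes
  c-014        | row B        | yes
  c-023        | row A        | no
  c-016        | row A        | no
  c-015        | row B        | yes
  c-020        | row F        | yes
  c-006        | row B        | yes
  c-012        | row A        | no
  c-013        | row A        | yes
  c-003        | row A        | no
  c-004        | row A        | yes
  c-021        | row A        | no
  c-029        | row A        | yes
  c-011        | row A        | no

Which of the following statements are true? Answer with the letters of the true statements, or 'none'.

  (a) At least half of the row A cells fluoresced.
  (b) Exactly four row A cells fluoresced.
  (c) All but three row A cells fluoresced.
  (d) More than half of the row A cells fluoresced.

|A| = 19, |A ∩ B| = 7, |A ∖ B| = 12.
(a) |A ∩ B| ≥ |A ∖ B|: fails.
(b) |A ∩ B| = 4: fails.
(c) |A ∖ B| = 3: fails.
(d) |A ∩ B| > |A ∖ B|: fails.

none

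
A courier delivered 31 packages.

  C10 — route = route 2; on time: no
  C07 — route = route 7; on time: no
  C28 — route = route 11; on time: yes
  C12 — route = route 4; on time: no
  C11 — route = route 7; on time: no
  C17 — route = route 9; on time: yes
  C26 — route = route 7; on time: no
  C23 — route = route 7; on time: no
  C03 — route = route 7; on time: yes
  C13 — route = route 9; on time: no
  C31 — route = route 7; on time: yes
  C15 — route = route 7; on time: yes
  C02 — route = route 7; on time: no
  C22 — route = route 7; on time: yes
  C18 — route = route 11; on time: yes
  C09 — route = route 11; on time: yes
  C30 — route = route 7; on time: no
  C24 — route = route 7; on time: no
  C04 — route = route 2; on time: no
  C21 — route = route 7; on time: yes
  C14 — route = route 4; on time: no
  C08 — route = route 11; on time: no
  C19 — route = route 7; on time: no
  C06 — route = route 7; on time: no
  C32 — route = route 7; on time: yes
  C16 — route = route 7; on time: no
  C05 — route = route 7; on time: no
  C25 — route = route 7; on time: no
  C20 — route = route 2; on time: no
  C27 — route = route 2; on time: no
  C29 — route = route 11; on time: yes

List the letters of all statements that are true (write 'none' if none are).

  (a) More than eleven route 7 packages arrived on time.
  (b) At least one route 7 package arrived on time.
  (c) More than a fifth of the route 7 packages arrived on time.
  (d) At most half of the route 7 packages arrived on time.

(b), (c), (d)

|A| = 18, |A ∩ B| = 6, |A ∖ B| = 12.
(a) |A ∩ B| > 11: fails.
(b) A ∩ B ≠ ∅ (|A ∩ B| ≥ 1): holds.
(c) |A ∩ B| / |A| > 1/5: holds.
(d) |A ∩ B| ≤ |A ∖ B|: holds.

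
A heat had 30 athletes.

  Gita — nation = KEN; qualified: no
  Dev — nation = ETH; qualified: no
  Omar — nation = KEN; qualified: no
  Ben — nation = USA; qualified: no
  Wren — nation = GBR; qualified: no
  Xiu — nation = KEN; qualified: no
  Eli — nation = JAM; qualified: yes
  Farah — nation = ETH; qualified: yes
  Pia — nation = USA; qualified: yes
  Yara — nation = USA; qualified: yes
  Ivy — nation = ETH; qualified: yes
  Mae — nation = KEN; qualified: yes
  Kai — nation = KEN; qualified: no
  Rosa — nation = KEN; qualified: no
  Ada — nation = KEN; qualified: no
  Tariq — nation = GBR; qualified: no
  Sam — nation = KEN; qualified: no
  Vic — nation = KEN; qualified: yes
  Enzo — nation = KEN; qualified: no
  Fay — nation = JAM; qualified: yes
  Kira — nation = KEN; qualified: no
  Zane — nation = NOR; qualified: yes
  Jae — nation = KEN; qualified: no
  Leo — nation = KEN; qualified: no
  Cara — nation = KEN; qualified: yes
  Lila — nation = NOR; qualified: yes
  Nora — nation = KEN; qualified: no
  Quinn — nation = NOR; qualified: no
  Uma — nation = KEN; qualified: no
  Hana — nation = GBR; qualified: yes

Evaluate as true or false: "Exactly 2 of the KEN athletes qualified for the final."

'Exactly 2 of the KEN athletes qualified for the final' holds iff |A ∩ B| = 2.
|A| = 16, |A ∩ B| = 3, |A ∖ B| = 13.
|A ∩ B| = 3, so the statement is false.

False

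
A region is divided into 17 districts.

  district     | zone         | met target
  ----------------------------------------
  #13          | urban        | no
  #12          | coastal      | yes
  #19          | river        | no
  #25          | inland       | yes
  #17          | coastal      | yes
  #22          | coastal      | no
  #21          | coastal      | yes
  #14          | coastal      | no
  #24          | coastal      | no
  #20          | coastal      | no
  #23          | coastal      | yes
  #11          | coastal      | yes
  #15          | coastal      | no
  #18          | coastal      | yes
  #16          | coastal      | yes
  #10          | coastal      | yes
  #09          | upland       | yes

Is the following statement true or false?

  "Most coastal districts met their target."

True

'Most coastal districts met their target' holds iff |A ∩ B| > |A ∖ B|.
A (the restrictor) = {#12, #17, #22, #21, #14, #24, #20, #23, #11, #15, #18, #16, #10}, |A| = 13.
A ∩ B = {#12, #17, #21, #23, #11, #18, #16, #10}, so |A ∩ B| = 8.
A ∖ B = {#22, #14, #24, #20, #15}, so |A ∖ B| = 5.
8 > 5, so the statement is true.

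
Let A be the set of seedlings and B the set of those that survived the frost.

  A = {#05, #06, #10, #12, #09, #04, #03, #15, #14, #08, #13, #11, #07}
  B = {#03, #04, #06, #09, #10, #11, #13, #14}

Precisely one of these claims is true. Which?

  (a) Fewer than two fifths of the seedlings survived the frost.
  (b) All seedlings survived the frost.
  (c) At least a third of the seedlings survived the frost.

(c)

|A| = 13, |A ∩ B| = 8, |A ∖ B| = 5.
(a) requires |A ∩ B| / |A| < 2/5: false.
(b) requires A ⊆ B, i.e. every element of A is in B (|A ∖ B| = 0): false.
(c) requires |A ∩ B| / |A| ≥ 1/3: true.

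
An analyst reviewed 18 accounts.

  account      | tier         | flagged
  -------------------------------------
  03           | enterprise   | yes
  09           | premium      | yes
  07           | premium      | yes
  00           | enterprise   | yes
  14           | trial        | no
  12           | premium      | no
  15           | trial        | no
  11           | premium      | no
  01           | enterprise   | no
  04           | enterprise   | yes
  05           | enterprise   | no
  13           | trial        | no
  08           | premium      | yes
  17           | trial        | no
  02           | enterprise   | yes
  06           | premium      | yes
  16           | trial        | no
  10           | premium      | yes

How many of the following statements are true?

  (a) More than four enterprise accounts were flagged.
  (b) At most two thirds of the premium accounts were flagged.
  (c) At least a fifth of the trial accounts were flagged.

0

(a) enterprise: |A| = 6, |A ∩ B| = 4; needs |A ∩ B| > 4 — false.
(b) premium: |A| = 7, |A ∩ B| = 5; needs |A ∩ B| / |A| ≤ 2/3 — false.
(c) trial: |A| = 5, |A ∩ B| = 0; needs |A ∩ B| / |A| ≥ 1/5 — false.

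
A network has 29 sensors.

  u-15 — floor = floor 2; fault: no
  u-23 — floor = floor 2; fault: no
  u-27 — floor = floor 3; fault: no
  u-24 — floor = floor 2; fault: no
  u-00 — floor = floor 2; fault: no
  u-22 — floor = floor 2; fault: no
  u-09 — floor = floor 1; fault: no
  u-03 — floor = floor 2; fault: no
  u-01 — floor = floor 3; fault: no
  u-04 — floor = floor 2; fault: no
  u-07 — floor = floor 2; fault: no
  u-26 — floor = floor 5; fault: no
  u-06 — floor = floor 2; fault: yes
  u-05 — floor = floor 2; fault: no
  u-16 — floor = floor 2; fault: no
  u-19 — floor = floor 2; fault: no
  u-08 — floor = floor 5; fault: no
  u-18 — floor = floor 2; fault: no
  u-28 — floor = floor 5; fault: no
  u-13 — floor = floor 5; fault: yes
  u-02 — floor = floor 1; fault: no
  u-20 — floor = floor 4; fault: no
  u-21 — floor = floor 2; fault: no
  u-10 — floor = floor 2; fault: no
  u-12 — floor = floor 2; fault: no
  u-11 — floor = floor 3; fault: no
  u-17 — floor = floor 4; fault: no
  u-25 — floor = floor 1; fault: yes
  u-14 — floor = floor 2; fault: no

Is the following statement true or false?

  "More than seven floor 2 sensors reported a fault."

False

'More than seven floor 2 sensors reported a fault' holds iff |A ∩ B| > 7.
|A| = 17, |A ∩ B| = 1, |A ∖ B| = 16.
|A ∩ B| = 1, so the statement is false.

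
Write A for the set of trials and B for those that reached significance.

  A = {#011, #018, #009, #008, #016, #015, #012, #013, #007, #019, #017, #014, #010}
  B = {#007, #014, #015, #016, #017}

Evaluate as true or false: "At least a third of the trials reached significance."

'At least a third of the trials reached significance' holds iff |A ∩ B| / |A| ≥ 1/3.
A (the restrictor) = {#011, #018, #009, #008, #016, #015, #012, #013, #007, #019, #017, #014, #010}, |A| = 13.
A ∩ B = {#016, #015, #007, #017, #014}, so |A ∩ B| = 5.
A ∖ B = {#011, #018, #009, #008, #012, #013, #019, #010}, so |A ∖ B| = 8.
|A ∩ B|/|A| = 5/13, so the statement is true.

True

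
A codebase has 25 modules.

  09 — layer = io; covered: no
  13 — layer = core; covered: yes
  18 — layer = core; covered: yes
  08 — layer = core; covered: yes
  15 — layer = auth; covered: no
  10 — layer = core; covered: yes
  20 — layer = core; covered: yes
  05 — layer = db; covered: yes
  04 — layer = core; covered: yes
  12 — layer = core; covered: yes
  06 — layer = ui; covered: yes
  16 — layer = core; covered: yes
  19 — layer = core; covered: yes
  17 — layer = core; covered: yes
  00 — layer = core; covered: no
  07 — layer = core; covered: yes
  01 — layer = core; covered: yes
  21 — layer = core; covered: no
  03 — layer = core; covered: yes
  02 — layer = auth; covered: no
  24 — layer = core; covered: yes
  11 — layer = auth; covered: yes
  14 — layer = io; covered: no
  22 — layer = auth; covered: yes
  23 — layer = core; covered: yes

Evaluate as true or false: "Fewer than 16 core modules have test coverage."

'Fewer than 16 core modules have test coverage' holds iff |A ∩ B| < 16.
|A| = 17, |A ∩ B| = 15, |A ∖ B| = 2.
|A ∩ B| = 15, so the statement is true.

True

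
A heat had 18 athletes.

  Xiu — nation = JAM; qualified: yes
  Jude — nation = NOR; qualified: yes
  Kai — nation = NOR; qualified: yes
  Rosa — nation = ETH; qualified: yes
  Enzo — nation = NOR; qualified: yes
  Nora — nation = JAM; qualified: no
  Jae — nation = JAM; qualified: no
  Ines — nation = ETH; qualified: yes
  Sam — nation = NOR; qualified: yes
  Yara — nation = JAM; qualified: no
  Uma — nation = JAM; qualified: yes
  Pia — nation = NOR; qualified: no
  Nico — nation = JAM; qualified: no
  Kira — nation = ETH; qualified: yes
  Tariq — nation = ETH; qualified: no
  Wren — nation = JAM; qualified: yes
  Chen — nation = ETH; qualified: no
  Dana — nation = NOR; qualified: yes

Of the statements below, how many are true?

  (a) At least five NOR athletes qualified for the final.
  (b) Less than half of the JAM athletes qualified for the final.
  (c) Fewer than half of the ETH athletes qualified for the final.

(a) NOR: |A| = 6, |A ∩ B| = 5; needs |A ∩ B| ≥ 5 — true.
(b) JAM: |A| = 7, |A ∩ B| = 3; needs |A ∩ B| < |A ∖ B| — true.
(c) ETH: |A| = 5, |A ∩ B| = 3; needs |A ∩ B| < |A ∖ B| — false.

2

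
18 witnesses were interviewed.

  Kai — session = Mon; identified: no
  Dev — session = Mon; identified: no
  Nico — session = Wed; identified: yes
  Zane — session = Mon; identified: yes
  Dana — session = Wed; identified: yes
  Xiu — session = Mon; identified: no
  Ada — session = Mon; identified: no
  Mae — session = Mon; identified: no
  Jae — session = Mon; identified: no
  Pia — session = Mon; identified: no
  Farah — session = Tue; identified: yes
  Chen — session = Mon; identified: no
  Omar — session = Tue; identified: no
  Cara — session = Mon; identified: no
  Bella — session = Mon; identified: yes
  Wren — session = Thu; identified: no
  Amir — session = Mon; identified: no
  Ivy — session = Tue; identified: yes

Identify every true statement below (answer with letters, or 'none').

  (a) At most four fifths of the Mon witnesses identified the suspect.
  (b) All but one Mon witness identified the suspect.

(a)

|A| = 12, |A ∩ B| = 2, |A ∖ B| = 10.
(a) |A ∩ B| / |A| ≤ 4/5: holds.
(b) |A ∖ B| = 1: fails.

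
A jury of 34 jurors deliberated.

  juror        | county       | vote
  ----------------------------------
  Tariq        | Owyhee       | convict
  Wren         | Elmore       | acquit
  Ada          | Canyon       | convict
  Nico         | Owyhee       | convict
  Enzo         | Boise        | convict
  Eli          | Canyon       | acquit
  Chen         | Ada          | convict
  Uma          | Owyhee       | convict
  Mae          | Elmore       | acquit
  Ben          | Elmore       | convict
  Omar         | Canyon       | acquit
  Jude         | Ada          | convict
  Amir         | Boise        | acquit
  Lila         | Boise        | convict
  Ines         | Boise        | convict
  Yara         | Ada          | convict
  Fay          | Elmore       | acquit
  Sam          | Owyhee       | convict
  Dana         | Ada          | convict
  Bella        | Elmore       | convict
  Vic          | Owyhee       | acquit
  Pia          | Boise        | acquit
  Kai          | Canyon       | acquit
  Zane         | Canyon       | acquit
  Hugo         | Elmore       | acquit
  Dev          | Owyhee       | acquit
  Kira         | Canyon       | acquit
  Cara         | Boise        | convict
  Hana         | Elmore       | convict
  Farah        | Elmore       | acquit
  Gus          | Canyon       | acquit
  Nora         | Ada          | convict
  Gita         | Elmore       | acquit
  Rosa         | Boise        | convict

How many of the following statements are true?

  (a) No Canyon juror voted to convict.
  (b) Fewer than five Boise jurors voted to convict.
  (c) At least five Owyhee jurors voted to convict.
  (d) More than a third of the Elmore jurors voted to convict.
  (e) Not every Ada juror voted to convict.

0

(a) Canyon: |A| = 7, |A ∩ B| = 1; needs A ∩ B = ∅ (|A ∩ B| = 0) — false.
(b) Boise: |A| = 7, |A ∩ B| = 5; needs |A ∩ B| < 5 — false.
(c) Owyhee: |A| = 6, |A ∩ B| = 4; needs |A ∩ B| ≥ 5 — false.
(d) Elmore: |A| = 9, |A ∩ B| = 3; needs |A ∩ B| / |A| > 1/3 — false.
(e) Ada: |A| = 5, |A ∩ B| = 5; needs A ⊄ B (|A ∖ B| ≥ 1) — false.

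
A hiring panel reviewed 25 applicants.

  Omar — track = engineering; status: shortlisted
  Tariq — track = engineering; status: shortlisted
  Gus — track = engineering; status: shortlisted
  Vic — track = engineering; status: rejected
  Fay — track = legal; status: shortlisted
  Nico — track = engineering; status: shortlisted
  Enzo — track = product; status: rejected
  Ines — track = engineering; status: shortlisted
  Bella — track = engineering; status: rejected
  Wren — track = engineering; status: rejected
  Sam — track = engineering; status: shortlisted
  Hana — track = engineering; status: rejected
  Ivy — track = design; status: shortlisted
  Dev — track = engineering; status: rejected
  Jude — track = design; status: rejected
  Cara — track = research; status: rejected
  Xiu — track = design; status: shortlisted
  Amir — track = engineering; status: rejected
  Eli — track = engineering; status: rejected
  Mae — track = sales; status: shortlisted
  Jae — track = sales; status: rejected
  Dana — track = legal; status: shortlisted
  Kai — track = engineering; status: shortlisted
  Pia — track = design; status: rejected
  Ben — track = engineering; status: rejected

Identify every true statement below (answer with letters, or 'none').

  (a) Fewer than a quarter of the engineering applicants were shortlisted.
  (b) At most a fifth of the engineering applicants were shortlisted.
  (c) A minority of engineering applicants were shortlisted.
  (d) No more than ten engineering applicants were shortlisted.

(c), (d)

|A| = 15, |A ∩ B| = 7, |A ∖ B| = 8.
(a) |A ∩ B| / |A| < 1/4: fails.
(b) |A ∩ B| / |A| ≤ 1/5: fails.
(c) |A ∩ B| < |A ∖ B|: holds.
(d) |A ∩ B| ≤ 10: holds.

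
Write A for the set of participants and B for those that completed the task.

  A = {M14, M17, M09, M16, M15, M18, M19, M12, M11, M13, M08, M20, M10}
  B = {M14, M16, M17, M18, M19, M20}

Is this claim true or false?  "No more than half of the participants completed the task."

True

Truth condition: |A ∩ B| ≤ |A ∖ B|.
A (the restrictor) = {M14, M17, M09, M16, M15, M18, M19, M12, M11, M13, M08, M20, M10}, |A| = 13.
A ∩ B = {M14, M17, M16, M18, M19, M20}, so |A ∩ B| = 6.
A ∖ B = {M09, M15, M12, M11, M13, M08, M10}, so |A ∖ B| = 7.
6 < 7, so the statement is true.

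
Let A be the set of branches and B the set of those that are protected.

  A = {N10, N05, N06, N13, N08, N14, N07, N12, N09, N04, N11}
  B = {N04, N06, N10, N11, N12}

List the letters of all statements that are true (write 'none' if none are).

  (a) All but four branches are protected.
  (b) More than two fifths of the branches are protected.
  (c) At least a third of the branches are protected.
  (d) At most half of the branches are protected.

(b), (c), (d)

|A| = 11, |A ∩ B| = 5, |A ∖ B| = 6.
(a) |A ∖ B| = 4: fails.
(b) |A ∩ B| / |A| > 2/5: holds.
(c) |A ∩ B| / |A| ≥ 1/3: holds.
(d) |A ∩ B| ≤ |A ∖ B|: holds.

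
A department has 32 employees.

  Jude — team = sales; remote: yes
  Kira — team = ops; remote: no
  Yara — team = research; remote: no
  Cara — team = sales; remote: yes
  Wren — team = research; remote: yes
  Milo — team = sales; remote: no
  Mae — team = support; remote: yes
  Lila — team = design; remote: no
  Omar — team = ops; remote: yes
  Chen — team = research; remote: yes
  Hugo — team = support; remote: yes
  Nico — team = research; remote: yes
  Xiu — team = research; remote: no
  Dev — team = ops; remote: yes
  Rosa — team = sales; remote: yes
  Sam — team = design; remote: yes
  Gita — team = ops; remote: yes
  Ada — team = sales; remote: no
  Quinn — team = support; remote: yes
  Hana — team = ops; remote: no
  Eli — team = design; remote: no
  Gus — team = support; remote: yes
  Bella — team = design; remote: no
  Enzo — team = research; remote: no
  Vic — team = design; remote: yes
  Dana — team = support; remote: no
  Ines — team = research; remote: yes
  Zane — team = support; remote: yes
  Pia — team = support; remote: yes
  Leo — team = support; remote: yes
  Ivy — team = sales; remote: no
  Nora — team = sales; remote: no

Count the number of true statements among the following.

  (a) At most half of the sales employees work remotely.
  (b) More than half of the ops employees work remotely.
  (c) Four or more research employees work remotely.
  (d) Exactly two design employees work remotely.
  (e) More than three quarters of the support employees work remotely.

5

(a) sales: |A| = 7, |A ∩ B| = 3; needs |A ∩ B| ≤ |A ∖ B| — true.
(b) ops: |A| = 5, |A ∩ B| = 3; needs |A ∩ B| > |A ∖ B| — true.
(c) research: |A| = 7, |A ∩ B| = 4; needs |A ∩ B| ≥ 4 — true.
(d) design: |A| = 5, |A ∩ B| = 2; needs |A ∩ B| = 2 — true.
(e) support: |A| = 8, |A ∩ B| = 7; needs |A ∩ B| / |A| > 3/4 — true.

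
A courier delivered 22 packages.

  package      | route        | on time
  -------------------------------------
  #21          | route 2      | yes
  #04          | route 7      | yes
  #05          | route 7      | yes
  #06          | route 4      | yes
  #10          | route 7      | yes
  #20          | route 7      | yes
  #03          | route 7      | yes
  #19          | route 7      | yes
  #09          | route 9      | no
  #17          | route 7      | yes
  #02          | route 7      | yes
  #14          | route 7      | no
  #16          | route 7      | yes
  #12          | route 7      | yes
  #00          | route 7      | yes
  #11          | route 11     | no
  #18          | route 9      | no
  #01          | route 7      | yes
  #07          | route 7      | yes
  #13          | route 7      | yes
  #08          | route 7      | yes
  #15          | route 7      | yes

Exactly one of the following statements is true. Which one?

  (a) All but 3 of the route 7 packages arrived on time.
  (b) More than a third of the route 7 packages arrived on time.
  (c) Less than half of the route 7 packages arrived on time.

|A| = 17, |A ∩ B| = 16, |A ∖ B| = 1.
(a) requires |A ∖ B| = 3: false.
(b) requires |A ∩ B| / |A| > 1/3: true.
(c) requires |A ∩ B| < |A ∖ B|: false.

(b)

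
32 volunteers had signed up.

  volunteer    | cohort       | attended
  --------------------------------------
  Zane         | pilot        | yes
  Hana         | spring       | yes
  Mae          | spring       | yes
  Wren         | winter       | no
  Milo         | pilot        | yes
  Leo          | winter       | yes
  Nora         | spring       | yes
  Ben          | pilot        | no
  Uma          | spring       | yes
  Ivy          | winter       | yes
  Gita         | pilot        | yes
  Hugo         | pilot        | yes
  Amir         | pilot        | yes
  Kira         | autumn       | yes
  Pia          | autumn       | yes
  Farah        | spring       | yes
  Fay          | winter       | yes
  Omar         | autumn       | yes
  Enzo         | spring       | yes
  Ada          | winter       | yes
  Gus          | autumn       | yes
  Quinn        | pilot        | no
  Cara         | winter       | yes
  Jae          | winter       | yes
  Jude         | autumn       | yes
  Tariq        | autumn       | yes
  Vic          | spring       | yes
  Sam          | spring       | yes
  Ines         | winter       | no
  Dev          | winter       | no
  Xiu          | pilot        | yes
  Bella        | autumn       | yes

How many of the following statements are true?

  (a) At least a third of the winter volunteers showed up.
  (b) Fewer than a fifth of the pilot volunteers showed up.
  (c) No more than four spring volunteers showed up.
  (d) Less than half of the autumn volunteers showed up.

(a) winter: |A| = 9, |A ∩ B| = 6; needs |A ∩ B| / |A| ≥ 1/3 — true.
(b) pilot: |A| = 8, |A ∩ B| = 6; needs |A ∩ B| / |A| < 1/5 — false.
(c) spring: |A| = 8, |A ∩ B| = 8; needs |A ∩ B| ≤ 4 — false.
(d) autumn: |A| = 7, |A ∩ B| = 7; needs |A ∩ B| < |A ∖ B| — false.

1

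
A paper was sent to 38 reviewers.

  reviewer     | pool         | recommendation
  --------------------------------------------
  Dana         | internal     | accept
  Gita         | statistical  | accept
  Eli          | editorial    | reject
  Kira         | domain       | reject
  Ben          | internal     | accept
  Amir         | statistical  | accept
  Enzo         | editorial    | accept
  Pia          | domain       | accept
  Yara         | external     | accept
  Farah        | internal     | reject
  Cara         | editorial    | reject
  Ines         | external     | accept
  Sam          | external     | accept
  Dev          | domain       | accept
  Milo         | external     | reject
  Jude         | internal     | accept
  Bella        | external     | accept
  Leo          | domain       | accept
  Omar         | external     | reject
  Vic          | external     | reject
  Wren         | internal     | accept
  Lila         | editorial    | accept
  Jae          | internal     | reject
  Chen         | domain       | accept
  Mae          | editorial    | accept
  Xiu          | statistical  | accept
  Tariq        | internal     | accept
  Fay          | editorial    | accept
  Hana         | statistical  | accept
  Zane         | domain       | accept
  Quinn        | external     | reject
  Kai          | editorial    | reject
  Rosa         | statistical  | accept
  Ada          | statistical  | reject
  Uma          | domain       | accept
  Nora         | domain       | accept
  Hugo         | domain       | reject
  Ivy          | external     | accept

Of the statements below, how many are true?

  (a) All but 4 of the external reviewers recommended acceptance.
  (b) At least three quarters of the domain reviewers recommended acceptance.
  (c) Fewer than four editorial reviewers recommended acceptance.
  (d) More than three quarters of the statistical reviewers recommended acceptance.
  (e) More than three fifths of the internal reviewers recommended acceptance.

(a) external: |A| = 9, |A ∩ B| = 5; needs |A ∖ B| = 4 — true.
(b) domain: |A| = 9, |A ∩ B| = 7; needs |A ∩ B| / |A| ≥ 3/4 — true.
(c) editorial: |A| = 7, |A ∩ B| = 4; needs |A ∩ B| < 4 — false.
(d) statistical: |A| = 6, |A ∩ B| = 5; needs |A ∩ B| / |A| > 3/4 — true.
(e) internal: |A| = 7, |A ∩ B| = 5; needs |A ∩ B| / |A| > 3/5 — true.

4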